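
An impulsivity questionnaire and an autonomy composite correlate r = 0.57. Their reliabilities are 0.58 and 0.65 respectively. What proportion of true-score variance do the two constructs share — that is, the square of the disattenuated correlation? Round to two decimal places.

0.86

Disattenuated r = 0.57 / √(0.58 × 0.65) = 0.57 / 0.6140 = 0.9283.
Shared true-score variance = 0.9283² = 0.8617 ≈ 0.86.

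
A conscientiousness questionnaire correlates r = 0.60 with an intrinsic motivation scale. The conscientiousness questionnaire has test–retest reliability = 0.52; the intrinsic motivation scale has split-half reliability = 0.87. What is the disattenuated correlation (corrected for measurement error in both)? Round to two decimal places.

r_true = r_obs / √(r_xx · r_yy) = 0.60 / √(0.52 × 0.87) = 0.60 / √0.4524 = 0.60 / 0.6726 ≈ 0.89.

0.89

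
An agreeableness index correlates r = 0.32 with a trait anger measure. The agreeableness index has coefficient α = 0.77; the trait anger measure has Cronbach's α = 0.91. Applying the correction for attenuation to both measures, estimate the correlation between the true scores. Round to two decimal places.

0.38

r_true = r_obs / √(r_xx · r_yy) = 0.32 / √(0.77 × 0.91) = 0.32 / √0.7007 = 0.32 / 0.8371 ≈ 0.38.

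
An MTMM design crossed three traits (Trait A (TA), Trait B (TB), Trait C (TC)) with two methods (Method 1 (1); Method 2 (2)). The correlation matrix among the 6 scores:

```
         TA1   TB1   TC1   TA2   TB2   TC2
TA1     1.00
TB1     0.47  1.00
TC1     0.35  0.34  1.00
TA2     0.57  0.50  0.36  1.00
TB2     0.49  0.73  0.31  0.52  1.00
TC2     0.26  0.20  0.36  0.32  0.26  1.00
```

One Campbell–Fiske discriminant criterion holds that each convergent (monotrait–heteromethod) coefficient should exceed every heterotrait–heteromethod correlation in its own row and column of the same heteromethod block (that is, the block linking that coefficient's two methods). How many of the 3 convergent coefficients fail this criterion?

Each convergent coefficient versus the relevant comparison correlations:
TA (methods 1·2): 0.57 vs {0.49, 0.50, 0.26, 0.36} → pass.
TB (methods 1·2): 0.73 vs {0.50, 0.49, 0.20, 0.31} → pass.
TC (methods 1·2): 0.36 vs {0.36, 0.26, 0.31, 0.20} → fail.
1 of 3 fail.

1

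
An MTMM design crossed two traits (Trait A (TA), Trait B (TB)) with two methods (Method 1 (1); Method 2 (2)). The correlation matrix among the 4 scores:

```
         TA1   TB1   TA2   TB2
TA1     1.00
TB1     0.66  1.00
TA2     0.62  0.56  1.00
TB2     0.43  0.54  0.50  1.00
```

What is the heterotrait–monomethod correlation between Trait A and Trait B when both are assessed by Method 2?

0.50

Different traits, same method: r(TA2, TB2) = 0.50.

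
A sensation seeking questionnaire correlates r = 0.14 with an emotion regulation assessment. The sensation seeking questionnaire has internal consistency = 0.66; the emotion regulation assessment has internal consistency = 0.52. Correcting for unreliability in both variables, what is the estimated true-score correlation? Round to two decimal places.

r_true = r_obs / √(r_xx · r_yy) = 0.14 / √(0.66 × 0.52) = 0.14 / √0.3432 = 0.14 / 0.5858 ≈ 0.24.

0.24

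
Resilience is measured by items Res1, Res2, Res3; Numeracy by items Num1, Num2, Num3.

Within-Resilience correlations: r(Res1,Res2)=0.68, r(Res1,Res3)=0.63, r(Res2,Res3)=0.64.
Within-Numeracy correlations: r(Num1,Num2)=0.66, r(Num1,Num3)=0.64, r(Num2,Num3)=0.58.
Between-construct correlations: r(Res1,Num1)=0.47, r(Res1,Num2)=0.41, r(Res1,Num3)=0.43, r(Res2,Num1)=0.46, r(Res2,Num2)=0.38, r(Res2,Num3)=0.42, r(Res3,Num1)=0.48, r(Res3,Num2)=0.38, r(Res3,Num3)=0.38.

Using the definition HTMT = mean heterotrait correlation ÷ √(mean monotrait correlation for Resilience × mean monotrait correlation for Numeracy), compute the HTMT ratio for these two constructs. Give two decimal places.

Mean between = 3.81/9 = 0.4233.
Mean within-Res = 1.95/3 = 0.6500; mean within-Num = 1.88/3 = 0.6267.
Geometric mean = √(0.6500 × 0.6267) = 0.6382.
HTMT = 0.4233 / 0.6382 = 0.66.

0.66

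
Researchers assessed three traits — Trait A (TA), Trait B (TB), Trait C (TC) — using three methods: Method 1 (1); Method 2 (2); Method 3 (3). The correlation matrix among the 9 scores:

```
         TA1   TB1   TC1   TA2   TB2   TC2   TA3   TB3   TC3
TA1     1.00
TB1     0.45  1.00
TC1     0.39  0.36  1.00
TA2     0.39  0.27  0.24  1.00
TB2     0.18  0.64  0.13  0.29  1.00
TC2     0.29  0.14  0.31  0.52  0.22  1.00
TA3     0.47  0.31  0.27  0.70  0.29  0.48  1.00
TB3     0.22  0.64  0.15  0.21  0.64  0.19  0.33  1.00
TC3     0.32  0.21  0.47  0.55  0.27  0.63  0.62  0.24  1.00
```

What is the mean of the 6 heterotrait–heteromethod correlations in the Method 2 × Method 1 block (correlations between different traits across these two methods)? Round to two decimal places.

0.21

HTHM values (method 2 × method 1): 0.27, 0.24, 0.18, 0.13, 0.29, 0.14; mean = 1.25/6 = 0.21.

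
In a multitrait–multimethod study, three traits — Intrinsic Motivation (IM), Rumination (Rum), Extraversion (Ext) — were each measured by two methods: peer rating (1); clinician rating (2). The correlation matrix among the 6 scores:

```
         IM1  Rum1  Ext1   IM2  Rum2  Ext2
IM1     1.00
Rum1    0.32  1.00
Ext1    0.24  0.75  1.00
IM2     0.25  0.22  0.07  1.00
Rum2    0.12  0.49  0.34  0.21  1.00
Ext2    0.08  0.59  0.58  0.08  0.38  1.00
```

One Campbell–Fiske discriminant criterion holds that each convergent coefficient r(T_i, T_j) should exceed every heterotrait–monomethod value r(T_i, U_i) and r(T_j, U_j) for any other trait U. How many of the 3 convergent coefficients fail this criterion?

Each convergent coefficient versus the relevant comparison correlations:
IM (methods 1·2): 0.25 vs {0.32, 0.21, 0.24, 0.08} → fail.
Rum (methods 1·2): 0.49 vs {0.32, 0.21, 0.75, 0.38} → fail.
Ext (methods 1·2): 0.58 vs {0.24, 0.08, 0.75, 0.38} → fail.
3 of 3 fail.

3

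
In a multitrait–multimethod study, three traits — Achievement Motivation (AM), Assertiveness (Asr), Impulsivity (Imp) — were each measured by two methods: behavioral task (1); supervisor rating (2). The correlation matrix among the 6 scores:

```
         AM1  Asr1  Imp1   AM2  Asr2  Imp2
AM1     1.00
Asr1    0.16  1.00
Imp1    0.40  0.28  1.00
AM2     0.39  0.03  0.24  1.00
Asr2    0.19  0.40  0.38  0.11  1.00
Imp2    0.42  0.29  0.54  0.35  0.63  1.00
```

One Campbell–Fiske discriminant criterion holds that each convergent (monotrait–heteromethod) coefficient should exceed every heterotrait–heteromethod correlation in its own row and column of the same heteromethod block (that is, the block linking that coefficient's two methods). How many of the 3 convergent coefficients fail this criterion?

1

Each convergent coefficient versus the relevant comparison correlations:
AM (methods 1·2): 0.39 vs {0.19, 0.03, 0.42, 0.24} → fail.
Asr (methods 1·2): 0.40 vs {0.03, 0.19, 0.29, 0.38} → pass.
Imp (methods 1·2): 0.54 vs {0.24, 0.42, 0.38, 0.29} → pass.
1 of 3 fail.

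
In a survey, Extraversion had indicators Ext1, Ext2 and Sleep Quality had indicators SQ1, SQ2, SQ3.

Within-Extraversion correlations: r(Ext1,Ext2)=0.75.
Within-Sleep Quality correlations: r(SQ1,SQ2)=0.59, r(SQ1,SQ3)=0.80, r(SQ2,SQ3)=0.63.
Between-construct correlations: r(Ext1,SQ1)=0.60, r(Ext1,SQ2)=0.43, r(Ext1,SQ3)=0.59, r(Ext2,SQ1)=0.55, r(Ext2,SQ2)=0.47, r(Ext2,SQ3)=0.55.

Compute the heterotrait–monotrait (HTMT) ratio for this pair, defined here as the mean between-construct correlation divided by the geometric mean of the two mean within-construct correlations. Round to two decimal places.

Mean between = 3.19/6 = 0.5317.
Mean within-Ext = 0.75/1 = 0.7500; mean within-SQ = 2.02/3 = 0.6733.
Geometric mean = √(0.7500 × 0.6733) = 0.7106.
HTMT = 0.5317 / 0.7106 = 0.75.

0.75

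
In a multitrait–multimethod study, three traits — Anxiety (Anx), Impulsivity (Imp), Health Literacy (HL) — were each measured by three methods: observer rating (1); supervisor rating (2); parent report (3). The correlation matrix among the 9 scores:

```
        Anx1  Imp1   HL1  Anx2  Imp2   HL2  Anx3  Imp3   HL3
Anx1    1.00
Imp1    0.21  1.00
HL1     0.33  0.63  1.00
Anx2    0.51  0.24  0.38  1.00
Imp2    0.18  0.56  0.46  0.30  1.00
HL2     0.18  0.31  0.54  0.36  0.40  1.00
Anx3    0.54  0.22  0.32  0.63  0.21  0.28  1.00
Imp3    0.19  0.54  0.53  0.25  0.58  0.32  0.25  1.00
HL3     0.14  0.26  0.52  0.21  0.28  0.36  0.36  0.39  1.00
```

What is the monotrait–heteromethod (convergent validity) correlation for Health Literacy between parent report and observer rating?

0.52

Same trait (HL), different methods: r(HL3, HL1) = 0.52.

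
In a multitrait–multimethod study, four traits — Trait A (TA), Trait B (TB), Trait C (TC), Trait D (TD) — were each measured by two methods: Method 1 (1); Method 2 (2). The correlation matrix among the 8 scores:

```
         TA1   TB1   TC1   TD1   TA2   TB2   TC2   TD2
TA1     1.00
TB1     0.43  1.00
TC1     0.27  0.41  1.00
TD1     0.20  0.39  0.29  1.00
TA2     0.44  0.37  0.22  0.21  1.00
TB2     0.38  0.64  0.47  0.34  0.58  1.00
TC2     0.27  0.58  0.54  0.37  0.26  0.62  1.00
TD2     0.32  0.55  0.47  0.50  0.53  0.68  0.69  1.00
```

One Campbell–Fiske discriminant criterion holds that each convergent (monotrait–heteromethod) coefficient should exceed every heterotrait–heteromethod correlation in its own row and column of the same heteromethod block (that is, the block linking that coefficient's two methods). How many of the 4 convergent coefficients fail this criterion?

2

Each convergent coefficient versus the relevant comparison correlations:
TA (methods 1·2): 0.44 vs {0.38, 0.37, 0.27, 0.22, 0.32, 0.21} → pass.
TB (methods 1·2): 0.64 vs {0.37, 0.38, 0.58, 0.47, 0.55, 0.34} → pass.
TC (methods 1·2): 0.54 vs {0.22, 0.27, 0.47, 0.58, 0.47, 0.37} → fail.
TD (methods 1·2): 0.50 vs {0.21, 0.32, 0.34, 0.55, 0.37, 0.47} → fail.
2 of 4 fail.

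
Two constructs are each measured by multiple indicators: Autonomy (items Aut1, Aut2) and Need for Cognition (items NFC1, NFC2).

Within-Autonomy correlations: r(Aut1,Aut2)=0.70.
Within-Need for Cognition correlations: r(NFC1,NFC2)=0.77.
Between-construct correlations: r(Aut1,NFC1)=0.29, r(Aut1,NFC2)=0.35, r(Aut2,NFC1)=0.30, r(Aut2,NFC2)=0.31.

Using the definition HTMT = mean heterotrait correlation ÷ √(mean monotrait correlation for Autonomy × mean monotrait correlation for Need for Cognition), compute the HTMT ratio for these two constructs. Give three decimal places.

Between-construct mean = 1.25/4 = 0.3125.
Mean within-Aut = 0.70/1 = 0.7000; mean within-NFC = 0.77/1 = 0.7700.
Geometric mean = √(0.7000 × 0.7700) = 0.7342.
HTMT = 0.3125 / 0.7342 = 0.426.

0.426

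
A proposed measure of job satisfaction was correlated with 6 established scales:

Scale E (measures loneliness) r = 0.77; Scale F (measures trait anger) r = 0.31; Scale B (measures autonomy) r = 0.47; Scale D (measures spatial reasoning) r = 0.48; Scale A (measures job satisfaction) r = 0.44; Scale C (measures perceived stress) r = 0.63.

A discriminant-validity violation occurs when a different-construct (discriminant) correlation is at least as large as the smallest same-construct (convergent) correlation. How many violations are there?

Convergent (same construct = job satisfaction): Scale A.
Smallest convergent = 0.44. Discriminant values: 0.77, 0.31, 0.47, 0.48, 0.63; count ≥ 0.44 → 4.

4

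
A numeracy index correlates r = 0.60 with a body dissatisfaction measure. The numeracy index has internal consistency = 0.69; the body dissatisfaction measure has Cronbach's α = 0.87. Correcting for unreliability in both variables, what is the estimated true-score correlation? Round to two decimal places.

r_true = r_obs / √(r_xx · r_yy) = 0.60 / √(0.69 × 0.87) = 0.60 / √0.6003 = 0.60 / 0.7748 ≈ 0.77.

0.77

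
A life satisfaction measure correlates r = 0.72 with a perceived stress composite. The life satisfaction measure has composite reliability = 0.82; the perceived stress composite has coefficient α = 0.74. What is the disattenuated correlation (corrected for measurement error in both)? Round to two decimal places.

r_true = r_obs / √(r_xx · r_yy) = 0.72 / √(0.82 × 0.74) = 0.72 / √0.6068 = 0.72 / 0.7790 ≈ 0.92.

0.92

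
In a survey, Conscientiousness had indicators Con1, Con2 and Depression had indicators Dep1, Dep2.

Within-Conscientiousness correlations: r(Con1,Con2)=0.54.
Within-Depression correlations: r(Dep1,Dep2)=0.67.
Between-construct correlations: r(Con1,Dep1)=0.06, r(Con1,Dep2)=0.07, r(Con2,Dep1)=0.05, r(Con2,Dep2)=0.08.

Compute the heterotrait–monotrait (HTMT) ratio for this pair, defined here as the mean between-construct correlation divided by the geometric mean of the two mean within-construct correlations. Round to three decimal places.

0.108

Mean between = 0.26/4 = 0.0650.
Mean within-Con = 0.54/1 = 0.5400; mean within-Dep = 0.67/1 = 0.6700.
Geometric mean = √(0.5400 × 0.6700) = 0.6015.
HTMT = 0.0650 / 0.6015 = 0.108.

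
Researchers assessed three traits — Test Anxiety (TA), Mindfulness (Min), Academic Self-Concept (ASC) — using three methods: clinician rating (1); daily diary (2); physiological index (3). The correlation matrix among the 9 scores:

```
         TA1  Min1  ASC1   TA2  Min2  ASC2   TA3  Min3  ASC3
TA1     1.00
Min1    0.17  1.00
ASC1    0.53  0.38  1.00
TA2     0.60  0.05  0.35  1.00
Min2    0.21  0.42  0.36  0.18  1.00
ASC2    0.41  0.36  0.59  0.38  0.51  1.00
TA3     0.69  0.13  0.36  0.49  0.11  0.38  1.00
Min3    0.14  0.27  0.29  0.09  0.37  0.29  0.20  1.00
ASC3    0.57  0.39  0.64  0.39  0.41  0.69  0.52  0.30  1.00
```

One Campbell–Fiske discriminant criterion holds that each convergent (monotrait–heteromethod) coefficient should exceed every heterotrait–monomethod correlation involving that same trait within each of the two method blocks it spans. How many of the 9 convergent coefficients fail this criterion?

4

Each convergent coefficient versus the relevant comparison correlations:
TA (methods 1·2): 0.60 vs {0.17, 0.18, 0.53, 0.38} → pass.
TA (methods 1·3): 0.69 vs {0.17, 0.20, 0.53, 0.52} → pass.
TA (methods 2·3): 0.49 vs {0.18, 0.20, 0.38, 0.52} → fail.
Min (methods 1·2): 0.42 vs {0.17, 0.18, 0.38, 0.51} → fail.
Min (methods 1·3): 0.27 vs {0.17, 0.20, 0.38, 0.30} → fail.
Min (methods 2·3): 0.37 vs {0.18, 0.20, 0.51, 0.30} → fail.
ASC (methods 1·2): 0.59 vs {0.53, 0.38, 0.38, 0.51} → pass.
ASC (methods 1·3): 0.64 vs {0.53, 0.52, 0.38, 0.30} → pass.
ASC (methods 2·3): 0.69 vs {0.38, 0.52, 0.51, 0.30} → pass.
4 of 9 fail.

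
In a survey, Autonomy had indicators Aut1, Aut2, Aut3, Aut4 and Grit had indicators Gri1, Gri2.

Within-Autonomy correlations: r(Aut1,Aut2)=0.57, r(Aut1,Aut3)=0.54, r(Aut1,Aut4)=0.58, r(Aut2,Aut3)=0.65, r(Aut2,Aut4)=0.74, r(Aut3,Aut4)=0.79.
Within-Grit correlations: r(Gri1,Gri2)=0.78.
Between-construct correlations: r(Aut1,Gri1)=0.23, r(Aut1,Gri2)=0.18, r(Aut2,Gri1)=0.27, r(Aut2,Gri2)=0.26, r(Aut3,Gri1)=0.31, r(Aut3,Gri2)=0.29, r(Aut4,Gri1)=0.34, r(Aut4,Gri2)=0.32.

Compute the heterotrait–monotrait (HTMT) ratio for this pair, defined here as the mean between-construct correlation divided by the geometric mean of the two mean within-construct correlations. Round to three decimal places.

Mean between = 2.20/8 = 0.2750.
Mean within-Aut = 3.87/6 = 0.6450; mean within-Gri = 0.78/1 = 0.7800.
Geometric mean = √(0.6450 × 0.7800) = 0.7093.
HTMT = 0.2750 / 0.7093 = 0.388.

0.388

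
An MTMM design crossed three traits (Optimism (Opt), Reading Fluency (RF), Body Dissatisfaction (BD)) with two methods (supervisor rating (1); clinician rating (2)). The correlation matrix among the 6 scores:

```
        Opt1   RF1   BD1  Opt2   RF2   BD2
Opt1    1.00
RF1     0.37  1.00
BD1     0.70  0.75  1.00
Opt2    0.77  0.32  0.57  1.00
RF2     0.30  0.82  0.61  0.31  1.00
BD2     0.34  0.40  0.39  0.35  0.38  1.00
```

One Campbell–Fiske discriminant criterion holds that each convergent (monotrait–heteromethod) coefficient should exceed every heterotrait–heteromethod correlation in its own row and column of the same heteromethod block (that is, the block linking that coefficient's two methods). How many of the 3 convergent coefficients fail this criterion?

Convergent coefficients and their comparison sets:
Opt (methods 1·2): 0.77 vs {0.30, 0.32, 0.34, 0.57} → pass.
RF (methods 1·2): 0.82 vs {0.32, 0.30, 0.40, 0.61} → pass.
BD (methods 1·2): 0.39 vs {0.57, 0.34, 0.61, 0.40} → fail.
1 of 3 fail.

1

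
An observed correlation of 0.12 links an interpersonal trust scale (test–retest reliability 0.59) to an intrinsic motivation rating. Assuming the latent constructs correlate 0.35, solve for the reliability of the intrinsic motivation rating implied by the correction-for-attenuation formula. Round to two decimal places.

0.20

r_true = r_obs / √(r_xx · r_yy) ⇒ 0.35 = 0.12 / √(0.59 · r_yy).
√(0.59 · r_yy) = 0.12 / 0.35 = 0.3429; 0.59 · r_yy = 0.1176; r_yy = 0.1176 / 0.59 ≈ 0.20.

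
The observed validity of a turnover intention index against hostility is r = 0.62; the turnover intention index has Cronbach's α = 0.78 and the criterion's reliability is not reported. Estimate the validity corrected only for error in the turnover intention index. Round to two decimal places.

0.70

Single correction: r_c = r_obs / √r_xx = 0.62 / √0.78 = 0.62 / 0.8832 ≈ 0.70.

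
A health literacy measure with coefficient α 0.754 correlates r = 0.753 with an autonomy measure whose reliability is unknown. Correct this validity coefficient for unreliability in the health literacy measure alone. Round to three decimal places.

0.867

Single correction: r_c = r_obs / √r_xx = 0.753 / √0.754 = 0.753 / 0.8683 ≈ 0.867.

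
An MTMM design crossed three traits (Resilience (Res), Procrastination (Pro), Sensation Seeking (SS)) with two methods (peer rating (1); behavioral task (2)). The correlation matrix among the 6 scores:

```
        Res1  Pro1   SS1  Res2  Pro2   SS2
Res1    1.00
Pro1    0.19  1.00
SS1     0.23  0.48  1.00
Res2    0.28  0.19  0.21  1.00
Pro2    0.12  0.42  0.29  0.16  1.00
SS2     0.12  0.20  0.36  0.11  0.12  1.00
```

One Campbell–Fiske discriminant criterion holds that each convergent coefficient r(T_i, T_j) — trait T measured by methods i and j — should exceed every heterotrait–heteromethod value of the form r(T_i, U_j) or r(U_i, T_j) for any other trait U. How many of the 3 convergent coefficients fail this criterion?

Checking each validity diagonal entry against its comparison values:
Res (methods 1·2): 0.28 vs {0.12, 0.19, 0.12, 0.21} → pass.
Pro (methods 1·2): 0.42 vs {0.19, 0.12, 0.20, 0.29} → pass.
SS (methods 1·2): 0.36 vs {0.21, 0.12, 0.29, 0.20} → pass.
0 of 3 fail.

0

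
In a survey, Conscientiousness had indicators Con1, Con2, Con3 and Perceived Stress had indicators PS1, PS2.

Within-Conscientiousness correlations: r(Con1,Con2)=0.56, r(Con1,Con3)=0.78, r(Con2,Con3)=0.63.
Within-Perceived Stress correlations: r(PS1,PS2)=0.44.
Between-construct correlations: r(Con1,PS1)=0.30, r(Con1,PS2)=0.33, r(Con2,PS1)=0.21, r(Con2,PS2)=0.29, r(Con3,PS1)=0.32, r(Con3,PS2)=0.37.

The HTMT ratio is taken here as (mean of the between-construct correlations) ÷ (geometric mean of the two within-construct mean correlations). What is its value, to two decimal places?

Mean between = 1.82/6 = 0.3033.
Mean within-Con = 1.97/3 = 0.6567; mean within-PS = 0.44/1 = 0.4400.
Geometric mean = √(0.6567 × 0.4400) = 0.5375.
HTMT = 0.3033 / 0.5375 = 0.56.

0.56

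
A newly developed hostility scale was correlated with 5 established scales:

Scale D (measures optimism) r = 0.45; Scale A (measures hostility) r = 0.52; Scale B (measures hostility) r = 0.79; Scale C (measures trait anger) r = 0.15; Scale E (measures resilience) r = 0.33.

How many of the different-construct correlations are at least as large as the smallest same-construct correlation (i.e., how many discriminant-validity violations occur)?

Convergent (same construct = hostility): Scale A, Scale B.
Smallest convergent = 0.52. Discriminant values: 0.45, 0.15, 0.33; count ≥ 0.52 → 0.

0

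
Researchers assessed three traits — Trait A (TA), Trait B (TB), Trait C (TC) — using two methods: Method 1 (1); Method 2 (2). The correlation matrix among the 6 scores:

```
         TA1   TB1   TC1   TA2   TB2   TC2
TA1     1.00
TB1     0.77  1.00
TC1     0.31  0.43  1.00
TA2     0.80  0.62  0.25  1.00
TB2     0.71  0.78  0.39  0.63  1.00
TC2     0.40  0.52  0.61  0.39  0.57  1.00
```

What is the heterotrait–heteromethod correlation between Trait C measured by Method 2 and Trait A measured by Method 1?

Different traits and methods: r(TC2, TA1) = 0.40.

0.40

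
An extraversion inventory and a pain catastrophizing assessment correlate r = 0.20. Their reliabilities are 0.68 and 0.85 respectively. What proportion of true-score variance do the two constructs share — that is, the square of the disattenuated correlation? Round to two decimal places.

0.07

Disattenuated r = 0.20 / √(0.68 × 0.85) = 0.20 / 0.7603 = 0.2631.
Shared true-score variance = 0.2631² = 0.0692 ≈ 0.07.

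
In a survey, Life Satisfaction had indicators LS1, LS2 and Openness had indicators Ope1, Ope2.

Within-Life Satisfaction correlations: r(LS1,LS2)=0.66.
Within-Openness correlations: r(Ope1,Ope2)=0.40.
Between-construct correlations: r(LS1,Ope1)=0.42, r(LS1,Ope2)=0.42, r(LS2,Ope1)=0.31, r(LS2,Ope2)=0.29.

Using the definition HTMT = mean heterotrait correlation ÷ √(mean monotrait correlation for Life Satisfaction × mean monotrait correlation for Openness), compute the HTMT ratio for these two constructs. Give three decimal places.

Mean heterotrait r = 1.44/4 = 0.3600.
Mean within-LS = 0.66/1 = 0.6600; mean within-Ope = 0.40/1 = 0.4000.
Geometric mean = √(0.6600 × 0.4000) = 0.5138.
HTMT = 0.3600 / 0.5138 = 0.701.

0.701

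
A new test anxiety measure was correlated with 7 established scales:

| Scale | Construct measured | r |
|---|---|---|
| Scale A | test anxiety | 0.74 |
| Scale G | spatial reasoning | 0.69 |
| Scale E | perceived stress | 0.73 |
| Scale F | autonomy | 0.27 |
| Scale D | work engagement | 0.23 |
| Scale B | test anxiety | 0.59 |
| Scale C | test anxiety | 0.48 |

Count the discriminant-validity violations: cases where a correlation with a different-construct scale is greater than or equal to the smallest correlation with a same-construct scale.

Convergent (same construct = test anxiety): Scale A, Scale B, Scale C.
Smallest convergent = 0.48. Discriminant values: 0.69, 0.73, 0.27, 0.23; count ≥ 0.48 → 2.

2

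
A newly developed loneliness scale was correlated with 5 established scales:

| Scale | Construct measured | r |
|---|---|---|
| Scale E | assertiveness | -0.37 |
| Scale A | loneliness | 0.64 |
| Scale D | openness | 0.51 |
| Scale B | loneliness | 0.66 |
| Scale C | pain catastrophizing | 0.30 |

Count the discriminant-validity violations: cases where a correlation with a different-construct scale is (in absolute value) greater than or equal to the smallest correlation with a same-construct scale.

Convergent (same construct = loneliness): Scale A, Scale B.
Smallest convergent = 0.64. Discriminant |r|: 0.37, 0.51, 0.30; count ≥ 0.64 → 0.

0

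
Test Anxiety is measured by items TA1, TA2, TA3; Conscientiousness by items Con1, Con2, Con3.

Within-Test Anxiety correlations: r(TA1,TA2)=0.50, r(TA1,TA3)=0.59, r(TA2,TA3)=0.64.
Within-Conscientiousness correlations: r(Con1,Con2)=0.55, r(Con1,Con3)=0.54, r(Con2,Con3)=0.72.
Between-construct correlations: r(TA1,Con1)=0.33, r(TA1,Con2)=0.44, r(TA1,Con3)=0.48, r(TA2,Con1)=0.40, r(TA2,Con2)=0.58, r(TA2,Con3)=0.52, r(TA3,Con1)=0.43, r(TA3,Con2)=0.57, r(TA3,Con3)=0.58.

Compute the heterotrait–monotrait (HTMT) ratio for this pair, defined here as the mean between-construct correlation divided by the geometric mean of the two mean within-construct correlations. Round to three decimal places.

Mean between = 4.33/9 = 0.4811.
Mean within-TA = 1.73/3 = 0.5767; mean within-Con = 1.81/3 = 0.6033.
Geometric mean = √(0.5767 × 0.6033) = 0.5899.
HTMT = 0.4811 / 0.5899 = 0.816.

0.816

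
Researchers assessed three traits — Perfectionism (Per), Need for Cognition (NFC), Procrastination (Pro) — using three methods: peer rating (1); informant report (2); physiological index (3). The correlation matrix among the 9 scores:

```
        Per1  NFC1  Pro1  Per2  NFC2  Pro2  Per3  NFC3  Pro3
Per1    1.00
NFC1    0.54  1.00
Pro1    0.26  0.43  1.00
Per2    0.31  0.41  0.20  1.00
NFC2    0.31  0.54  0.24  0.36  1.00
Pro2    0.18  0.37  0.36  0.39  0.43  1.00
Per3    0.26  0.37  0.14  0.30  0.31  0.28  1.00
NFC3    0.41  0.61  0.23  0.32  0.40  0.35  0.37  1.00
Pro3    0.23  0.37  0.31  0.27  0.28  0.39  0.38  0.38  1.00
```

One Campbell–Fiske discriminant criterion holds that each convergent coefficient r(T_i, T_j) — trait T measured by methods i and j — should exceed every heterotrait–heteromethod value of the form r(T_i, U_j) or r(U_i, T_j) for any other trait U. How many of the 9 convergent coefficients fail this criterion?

Each convergent coefficient versus the relevant comparison correlations:
Per (methods 1·2): 0.31 vs {0.31, 0.41, 0.18, 0.20} → fail.
Per (methods 1·3): 0.26 vs {0.41, 0.37, 0.23, 0.14} → fail.
Per (methods 2·3): 0.30 vs {0.32, 0.31, 0.27, 0.28} → fail.
NFC (methods 1·2): 0.54 vs {0.41, 0.31, 0.37, 0.24} → pass.
NFC (methods 1·3): 0.61 vs {0.37, 0.41, 0.37, 0.23} → pass.
NFC (methods 2·3): 0.40 vs {0.31, 0.32, 0.28, 0.35} → pass.
Pro (methods 1·2): 0.36 vs {0.20, 0.18, 0.24, 0.37} → fail.
Pro (methods 1·3): 0.31 vs {0.14, 0.23, 0.23, 0.37} → fail.
Pro (methods 2·3): 0.39 vs {0.28, 0.27, 0.35, 0.28} → pass.
5 of 9 fail.

5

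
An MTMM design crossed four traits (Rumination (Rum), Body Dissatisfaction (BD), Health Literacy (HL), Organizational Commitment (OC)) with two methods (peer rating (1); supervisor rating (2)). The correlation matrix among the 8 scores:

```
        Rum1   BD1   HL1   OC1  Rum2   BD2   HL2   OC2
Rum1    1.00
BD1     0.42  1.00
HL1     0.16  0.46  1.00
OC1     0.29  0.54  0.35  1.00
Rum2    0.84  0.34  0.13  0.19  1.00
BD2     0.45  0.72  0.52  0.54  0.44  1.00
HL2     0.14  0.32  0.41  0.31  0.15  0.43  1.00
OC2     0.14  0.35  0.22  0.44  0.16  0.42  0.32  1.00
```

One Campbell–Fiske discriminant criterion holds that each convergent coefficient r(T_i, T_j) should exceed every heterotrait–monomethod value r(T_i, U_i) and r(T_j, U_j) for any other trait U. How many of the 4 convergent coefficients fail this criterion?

Checking each validity diagonal entry against its comparison values:
Rum (methods 1·2): 0.84 vs {0.42, 0.44, 0.16, 0.15, 0.29, 0.16} → pass.
BD (methods 1·2): 0.72 vs {0.42, 0.44, 0.46, 0.43, 0.54, 0.42} → pass.
HL (methods 1·2): 0.41 vs {0.16, 0.15, 0.46, 0.43, 0.35, 0.32} → fail.
OC (methods 1·2): 0.44 vs {0.29, 0.16, 0.54, 0.42, 0.35, 0.32} → fail.
2 of 4 fail.

2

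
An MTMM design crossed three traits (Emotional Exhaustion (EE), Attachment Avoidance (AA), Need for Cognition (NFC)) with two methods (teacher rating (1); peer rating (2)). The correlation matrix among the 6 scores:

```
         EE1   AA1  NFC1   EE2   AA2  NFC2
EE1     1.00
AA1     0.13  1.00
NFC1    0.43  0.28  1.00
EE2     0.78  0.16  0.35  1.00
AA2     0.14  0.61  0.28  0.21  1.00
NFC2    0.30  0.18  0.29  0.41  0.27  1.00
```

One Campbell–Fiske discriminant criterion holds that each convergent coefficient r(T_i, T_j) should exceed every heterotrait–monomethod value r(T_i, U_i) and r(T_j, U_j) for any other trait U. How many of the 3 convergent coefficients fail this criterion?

Checking each validity diagonal entry against its comparison values:
EE (methods 1·2): 0.78 vs {0.13, 0.21, 0.43, 0.41} → pass.
AA (methods 1·2): 0.61 vs {0.13, 0.21, 0.28, 0.27} → pass.
NFC (methods 1·2): 0.29 vs {0.43, 0.41, 0.28, 0.27} → fail.
1 of 3 fail.

1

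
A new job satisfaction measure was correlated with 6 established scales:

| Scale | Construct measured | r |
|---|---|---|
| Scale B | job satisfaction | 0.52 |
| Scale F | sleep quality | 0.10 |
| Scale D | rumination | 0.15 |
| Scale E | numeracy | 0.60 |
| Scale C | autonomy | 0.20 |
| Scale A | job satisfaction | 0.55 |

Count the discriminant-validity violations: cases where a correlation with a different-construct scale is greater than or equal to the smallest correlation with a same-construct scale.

1

Convergent (same construct = job satisfaction): Scale B, Scale A.
Smallest convergent = 0.52. Discriminant values: 0.10, 0.15, 0.60, 0.20; count ≥ 0.52 → 1.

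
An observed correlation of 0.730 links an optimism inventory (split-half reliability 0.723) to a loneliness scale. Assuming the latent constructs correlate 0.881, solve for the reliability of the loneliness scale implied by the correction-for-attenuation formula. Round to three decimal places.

r_true = r_obs / √(r_xx · r_yy) ⇒ 0.881 = 0.730 / √(0.723 · r_yy).
√(0.723 · r_yy) = 0.730 / 0.881 = 0.8286; 0.723 · r_yy = 0.6866; r_yy = 0.6866 / 0.723 ≈ 0.950.

0.950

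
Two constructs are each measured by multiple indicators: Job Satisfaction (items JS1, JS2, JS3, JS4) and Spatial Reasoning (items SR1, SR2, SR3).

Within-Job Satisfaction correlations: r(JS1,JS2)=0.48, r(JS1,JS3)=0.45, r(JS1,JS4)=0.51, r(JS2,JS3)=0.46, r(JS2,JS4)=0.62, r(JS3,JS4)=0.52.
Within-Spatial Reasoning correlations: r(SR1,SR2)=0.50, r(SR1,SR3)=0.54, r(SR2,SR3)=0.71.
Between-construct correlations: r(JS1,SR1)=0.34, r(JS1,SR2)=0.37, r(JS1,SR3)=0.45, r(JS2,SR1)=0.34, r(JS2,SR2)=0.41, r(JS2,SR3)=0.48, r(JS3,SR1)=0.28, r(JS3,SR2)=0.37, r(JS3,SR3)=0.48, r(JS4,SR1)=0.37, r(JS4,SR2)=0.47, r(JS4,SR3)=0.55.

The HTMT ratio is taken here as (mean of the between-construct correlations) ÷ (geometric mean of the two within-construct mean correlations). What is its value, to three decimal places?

0.753

Between-construct mean = 4.91/12 = 0.4092.
Mean within-JS = 3.04/6 = 0.5067; mean within-SR = 1.75/3 = 0.5833.
Geometric mean = √(0.5067 × 0.5833) = 0.5437.
HTMT = 0.4092 / 0.5437 = 0.753.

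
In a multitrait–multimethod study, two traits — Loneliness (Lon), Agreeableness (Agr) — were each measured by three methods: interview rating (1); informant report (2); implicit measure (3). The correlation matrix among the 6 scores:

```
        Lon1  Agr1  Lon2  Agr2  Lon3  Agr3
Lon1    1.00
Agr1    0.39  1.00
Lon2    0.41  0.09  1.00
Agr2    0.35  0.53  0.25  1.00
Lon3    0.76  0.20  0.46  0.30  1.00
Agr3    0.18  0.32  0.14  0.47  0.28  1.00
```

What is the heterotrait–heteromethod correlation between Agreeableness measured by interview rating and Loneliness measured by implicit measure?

Different traits and methods: r(Agr1, Lon3) = 0.20.

0.20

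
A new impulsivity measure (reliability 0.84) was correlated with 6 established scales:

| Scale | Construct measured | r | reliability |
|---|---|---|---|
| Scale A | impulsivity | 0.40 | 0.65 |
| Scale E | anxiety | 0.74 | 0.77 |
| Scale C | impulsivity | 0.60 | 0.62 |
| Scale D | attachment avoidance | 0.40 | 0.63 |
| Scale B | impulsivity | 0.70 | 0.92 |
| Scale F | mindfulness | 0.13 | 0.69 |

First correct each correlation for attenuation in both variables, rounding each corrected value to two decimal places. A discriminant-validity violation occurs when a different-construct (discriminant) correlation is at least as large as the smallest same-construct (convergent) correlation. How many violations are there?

Disattenuated r (r / √(r_scale · r_new)):
  Scale A (conv): 0.40 / √(0.65·0.84) = 0.54
  Scale E (disc): 0.74 / √(0.77·0.84) = 0.92
  Scale C (conv): 0.60 / √(0.62·0.84) = 0.83
  Scale D (disc): 0.40 / √(0.63·0.84) = 0.55
  Scale B (conv): 0.70 / √(0.92·0.84) = 0.80
  Scale F (disc): 0.13 / √(0.69·0.84) = 0.17
Smallest convergent = 0.54. Discriminant values: 0.92, 0.55, 0.17; count ≥ 0.54 → 2.

2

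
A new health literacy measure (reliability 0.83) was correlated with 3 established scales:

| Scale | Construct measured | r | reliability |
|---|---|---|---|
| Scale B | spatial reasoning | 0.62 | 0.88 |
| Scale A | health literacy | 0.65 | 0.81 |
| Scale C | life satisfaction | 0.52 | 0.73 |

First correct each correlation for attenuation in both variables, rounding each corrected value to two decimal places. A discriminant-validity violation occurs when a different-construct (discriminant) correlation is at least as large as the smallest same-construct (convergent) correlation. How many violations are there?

0

Disattenuated r (r / √(r_scale · r_new)):
  Scale B (disc): 0.62 / √(0.88·0.83) = 0.73
  Scale A (conv): 0.65 / √(0.81·0.83) = 0.79
  Scale C (disc): 0.52 / √(0.73·0.83) = 0.67
Smallest convergent = 0.79. Discriminant values: 0.73, 0.67; count ≥ 0.79 → 0.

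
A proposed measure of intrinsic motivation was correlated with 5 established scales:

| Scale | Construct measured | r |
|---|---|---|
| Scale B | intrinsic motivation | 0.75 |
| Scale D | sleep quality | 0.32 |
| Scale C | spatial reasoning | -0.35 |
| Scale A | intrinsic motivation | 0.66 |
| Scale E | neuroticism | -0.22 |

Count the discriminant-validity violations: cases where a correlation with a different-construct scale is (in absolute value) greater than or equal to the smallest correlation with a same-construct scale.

0

Convergent (same construct = intrinsic motivation): Scale B, Scale A.
Smallest convergent = 0.66. Discriminant |r|: 0.32, 0.35, 0.22; count ≥ 0.66 → 0.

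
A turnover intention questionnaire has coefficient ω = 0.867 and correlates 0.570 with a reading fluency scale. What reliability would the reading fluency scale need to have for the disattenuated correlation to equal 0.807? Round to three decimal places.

0.575

r_true = r_obs / √(r_xx · r_yy) ⇒ 0.807 = 0.570 / √(0.867 · r_yy).
√(0.867 · r_yy) = 0.570 / 0.807 = 0.7063; 0.867 · r_yy = 0.4989; r_yy = 0.4989 / 0.867 ≈ 0.575.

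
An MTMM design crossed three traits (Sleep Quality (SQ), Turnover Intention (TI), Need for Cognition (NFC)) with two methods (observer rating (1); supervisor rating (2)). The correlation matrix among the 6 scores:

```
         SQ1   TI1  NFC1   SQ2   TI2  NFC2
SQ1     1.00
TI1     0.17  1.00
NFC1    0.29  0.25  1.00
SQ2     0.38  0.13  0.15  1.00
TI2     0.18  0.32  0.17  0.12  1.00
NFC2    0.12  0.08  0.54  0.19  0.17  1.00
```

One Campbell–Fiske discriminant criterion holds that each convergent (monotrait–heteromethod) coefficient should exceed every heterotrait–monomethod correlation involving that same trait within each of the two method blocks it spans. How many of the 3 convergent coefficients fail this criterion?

Checking each validity diagonal entry against its comparison values:
SQ (methods 1·2): 0.38 vs {0.17, 0.12, 0.29, 0.19} → pass.
TI (methods 1·2): 0.32 vs {0.17, 0.12, 0.25, 0.17} → pass.
NFC (methods 1·2): 0.54 vs {0.29, 0.19, 0.25, 0.17} → pass.
0 of 3 fail.

0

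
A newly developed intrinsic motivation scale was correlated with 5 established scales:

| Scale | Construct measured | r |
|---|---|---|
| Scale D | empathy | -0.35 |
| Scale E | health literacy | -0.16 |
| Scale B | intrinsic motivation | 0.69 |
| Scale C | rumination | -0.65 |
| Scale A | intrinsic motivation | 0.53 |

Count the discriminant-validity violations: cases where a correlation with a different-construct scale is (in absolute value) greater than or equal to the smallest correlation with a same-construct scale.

1

Convergent (same construct = intrinsic motivation): Scale B, Scale A.
Smallest convergent = 0.53. Discriminant |r|: 0.35, 0.16, 0.65; count ≥ 0.53 → 1.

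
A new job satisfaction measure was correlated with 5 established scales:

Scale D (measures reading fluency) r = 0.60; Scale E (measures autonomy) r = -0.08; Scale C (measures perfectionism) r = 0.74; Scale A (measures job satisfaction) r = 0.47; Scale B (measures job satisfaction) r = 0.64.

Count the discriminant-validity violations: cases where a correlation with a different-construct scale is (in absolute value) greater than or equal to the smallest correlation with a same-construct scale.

2

Convergent (same construct = job satisfaction): Scale A, Scale B.
Smallest convergent = 0.47. Discriminant |r|: 0.60, 0.08, 0.74; count ≥ 0.47 → 2.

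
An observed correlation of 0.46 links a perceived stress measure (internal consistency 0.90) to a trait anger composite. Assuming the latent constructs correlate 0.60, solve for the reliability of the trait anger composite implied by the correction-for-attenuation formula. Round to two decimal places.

r_true = r_obs / √(r_xx · r_yy) ⇒ 0.60 = 0.46 / √(0.90 · r_yy).
√(0.90 · r_yy) = 0.46 / 0.60 = 0.7667; 0.90 · r_yy = 0.5878; r_yy = 0.5878 / 0.90 ≈ 0.65.

0.65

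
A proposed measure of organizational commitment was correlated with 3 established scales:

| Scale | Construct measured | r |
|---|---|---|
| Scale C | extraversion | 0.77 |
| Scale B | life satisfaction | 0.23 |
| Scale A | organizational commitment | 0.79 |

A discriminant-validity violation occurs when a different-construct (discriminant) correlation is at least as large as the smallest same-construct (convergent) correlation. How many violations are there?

Convergent (same construct = organizational commitment): Scale A.
Smallest convergent = 0.79. Discriminant values: 0.77, 0.23; count ≥ 0.79 → 0.

0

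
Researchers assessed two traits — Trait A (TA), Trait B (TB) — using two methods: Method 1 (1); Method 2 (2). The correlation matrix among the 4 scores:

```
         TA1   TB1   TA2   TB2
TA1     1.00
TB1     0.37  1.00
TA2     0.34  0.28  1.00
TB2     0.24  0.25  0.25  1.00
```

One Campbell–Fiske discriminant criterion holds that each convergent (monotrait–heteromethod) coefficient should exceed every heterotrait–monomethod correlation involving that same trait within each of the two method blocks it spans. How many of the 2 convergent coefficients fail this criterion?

Checking each validity diagonal entry against its comparison values:
TA (methods 1·2): 0.34 vs {0.37, 0.25} → fail.
TB (methods 1·2): 0.25 vs {0.37, 0.25} → fail.
2 of 2 fail.

2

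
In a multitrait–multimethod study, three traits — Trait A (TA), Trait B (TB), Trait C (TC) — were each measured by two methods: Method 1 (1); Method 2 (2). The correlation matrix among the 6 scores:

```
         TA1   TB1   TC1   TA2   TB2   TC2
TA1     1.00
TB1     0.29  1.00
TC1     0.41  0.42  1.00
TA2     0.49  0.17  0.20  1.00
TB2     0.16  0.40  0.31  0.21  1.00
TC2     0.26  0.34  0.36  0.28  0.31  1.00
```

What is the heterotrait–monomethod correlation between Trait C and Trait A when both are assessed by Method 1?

Different traits, same method: r(TC1, TA1) = 0.41.

0.41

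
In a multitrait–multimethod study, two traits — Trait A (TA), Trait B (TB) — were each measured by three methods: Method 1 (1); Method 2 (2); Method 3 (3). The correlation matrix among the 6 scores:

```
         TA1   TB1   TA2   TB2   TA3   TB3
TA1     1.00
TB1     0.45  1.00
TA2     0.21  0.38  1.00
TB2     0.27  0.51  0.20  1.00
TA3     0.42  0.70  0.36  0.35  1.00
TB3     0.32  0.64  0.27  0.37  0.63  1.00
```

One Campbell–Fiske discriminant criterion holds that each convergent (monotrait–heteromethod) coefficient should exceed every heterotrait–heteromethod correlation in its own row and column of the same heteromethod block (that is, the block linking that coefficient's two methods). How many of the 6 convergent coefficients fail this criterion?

3

Convergent coefficients and their comparison sets:
TA (methods 1·2): 0.21 vs {0.27, 0.38} → fail.
TA (methods 1·3): 0.42 vs {0.32, 0.70} → fail.
TA (methods 2·3): 0.36 vs {0.27, 0.35} → pass.
TB (methods 1·2): 0.51 vs {0.38, 0.27} → pass.
TB (methods 1·3): 0.64 vs {0.70, 0.32} → fail.
TB (methods 2·3): 0.37 vs {0.35, 0.27} → pass.
3 of 6 fail.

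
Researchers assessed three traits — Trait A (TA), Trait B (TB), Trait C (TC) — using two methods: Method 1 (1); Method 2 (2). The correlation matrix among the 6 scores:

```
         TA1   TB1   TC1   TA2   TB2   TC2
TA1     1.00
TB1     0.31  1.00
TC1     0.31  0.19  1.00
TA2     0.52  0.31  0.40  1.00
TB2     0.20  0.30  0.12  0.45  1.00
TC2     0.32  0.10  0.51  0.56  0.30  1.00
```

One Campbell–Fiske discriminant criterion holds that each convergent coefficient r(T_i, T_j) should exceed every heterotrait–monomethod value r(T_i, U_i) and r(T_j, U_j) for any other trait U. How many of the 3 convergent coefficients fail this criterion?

Convergent coefficients and their comparison sets:
TA (methods 1·2): 0.52 vs {0.31, 0.45, 0.31, 0.56} → fail.
TB (methods 1·2): 0.30 vs {0.31, 0.45, 0.19, 0.30} → fail.
TC (methods 1·2): 0.51 vs {0.31, 0.56, 0.19, 0.30} → fail.
3 of 3 fail.

3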